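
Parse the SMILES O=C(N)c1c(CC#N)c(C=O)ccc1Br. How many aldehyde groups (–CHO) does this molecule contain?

1

The aldehyde motif appears at heavy-atom position 10 in the SMILES.
Other groups present: 1 amide, 1 nitrile.
Aldehyde count: 1.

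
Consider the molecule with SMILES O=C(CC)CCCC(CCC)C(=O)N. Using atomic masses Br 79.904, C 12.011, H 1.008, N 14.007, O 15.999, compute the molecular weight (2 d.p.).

First, the molecular formula is C11H21NO2 (counting implicit H from valence).
  C: 11 × 12.011 = 132.121
  H: 21 × 1.008 = 21.168
  N: 1 × 14.007 = 14.007
  O: 2 × 15.999 = 31.998
Sum: 11×12.011 + 21×1.008 + 1×14.007 + 2×15.999 = 199.294 → 199.29 g/mol.

199.29 g/mol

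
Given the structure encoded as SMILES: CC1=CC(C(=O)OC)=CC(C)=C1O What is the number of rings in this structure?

In SMILES, each pair of matching ring-closure digits denotes one ring-closing bond; the number of such bonds equals the number of independent rings.
Ring-closure bonds here: 1.

1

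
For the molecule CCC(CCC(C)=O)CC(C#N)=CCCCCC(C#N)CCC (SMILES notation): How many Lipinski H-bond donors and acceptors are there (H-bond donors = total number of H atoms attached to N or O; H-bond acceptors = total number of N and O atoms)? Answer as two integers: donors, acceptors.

Donors: find every N or O and count the H atoms it carries.
  atom 8 (O): bond orders sum to 2 → 0 H
  atom 12 (N): bond orders sum to 3 → 0 H
  atom 20 (N): bond orders sum to 3 → 0 H
Lipinski HBD = 0.
Acceptors: N atoms = 2, O atoms = 1 → HBA = 3.

0, 3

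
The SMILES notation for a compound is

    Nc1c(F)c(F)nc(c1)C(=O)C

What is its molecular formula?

Walk through each heavy atom and fill implicit hydrogens from standard valence (C 4, N 3, O 2, S 2, halogen 1); for lowercase aromatic atoms, an aromatic c carries 1 H when it has two neighbours and 0 H with three, and aromatic n carries 0 H:
  atom 1: N, bond orders sum to 1 (valence 3) → 2 H
  atom 2: aromatic c, 3 neighbours → 0 H
  atom 3: aromatic c, 3 neighbours → 0 H
  atom 4: F (halogen, monovalent) → 0 H
  atom 5: aromatic c, 3 neighbours → 0 H
  atom 6: F (halogen, monovalent) → 0 H
  atom 7: aromatic n, 2 neighbours → 0 H
  atom 8: aromatic c, 3 neighbours → 0 H
  atom 9: aromatic c, 2 neighbours → 1 H
  atom 10: C, bond orders sum to 4 (valence 4) → 0 H
  atom 11: O, bond orders sum to 2 (valence 2) → 0 H
  atom 12: C, bond orders sum to 1 (valence 4) → 3 H
Totals → C:7, H:6, F:2, N:2, O:1.
In Hill order: C7H6F2N2O.

C7H6F2N2O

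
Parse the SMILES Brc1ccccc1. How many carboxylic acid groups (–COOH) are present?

0

Scan the SMILES for the carboxylic acid motif — none present.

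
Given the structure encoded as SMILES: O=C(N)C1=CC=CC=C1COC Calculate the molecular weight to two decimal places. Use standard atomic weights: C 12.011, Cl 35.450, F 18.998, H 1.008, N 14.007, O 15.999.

165.19 g/mol

First, the molecular formula is C9H11NO2 (counting implicit H from valence).
  C: 9 × 12.011 = 108.099
  H: 11 × 1.008 = 11.088
  N: 1 × 14.007 = 14.007
  O: 2 × 15.999 = 31.998
Sum: 9×12.011 + 11×1.008 + 1×14.007 + 2×15.999 = 165.192 → 165.19 g/mol.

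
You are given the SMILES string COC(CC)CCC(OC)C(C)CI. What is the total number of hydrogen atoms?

23

Walk through each heavy atom and fill implicit hydrogens from standard valence (C 4, N 3, O 2, S 2, halogen 1):
  atom 1: C, bond orders sum to 1 (valence 4) → 3 H
  atom 2: O, bond orders sum to 2 (valence 2) → 0 H
  atom 3: C, bond orders sum to 3 (valence 4) → 1 H
  atom 4: C, bond orders sum to 2 (valence 4) → 2 H
  atom 5: C, bond orders sum to 1 (valence 4) → 3 H
  atom 6: C, bond orders sum to 2 (valence 4) → 2 H
  atom 7: C, bond orders sum to 2 (valence 4) → 2 H
  atom 8: C, bond orders sum to 3 (valence 4) → 1 H
  atom 9: O, bond orders sum to 2 (valence 2) → 0 H
  atom 10: C, bond orders sum to 1 (valence 4) → 3 H
  atom 11: C, bond orders sum to 3 (valence 4) → 1 H
  atom 12: C, bond orders sum to 1 (valence 4) → 3 H
  atom 13: C, bond orders sum to 2 (valence 4) → 2 H
  atom 14: I (halogen, monovalent) → 0 H
Total hydrogens: 23.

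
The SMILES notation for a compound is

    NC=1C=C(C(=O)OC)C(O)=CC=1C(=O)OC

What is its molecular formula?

Walk through each heavy atom and fill implicit hydrogens from standard valence (C 4, N 3, O 2, S 2, halogen 1):
  atom 1: N, bond orders sum to 1 (valence 3) → 2 H
  atom 2: C, bond orders sum to 4 (valence 4) → 0 H
  atom 3: C, bond orders sum to 3 (valence 4) → 1 H
  atom 4: C, bond orders sum to 4 (valence 4) → 0 H
  atom 5: C, bond orders sum to 4 (valence 4) → 0 H
  atom 6: O, bond orders sum to 2 (valence 2) → 0 H
  atom 7: O, bond orders sum to 2 (valence 2) → 0 H
  atom 8: C, bond orders sum to 1 (valence 4) → 3 H
  atom 9: C, bond orders sum to 4 (valence 4) → 0 H
  atom 10: O, bond orders sum to 1 (valence 2) → 1 H
  atom 11: C, bond orders sum to 3 (valence 4) → 1 H
  atom 12: C, bond orders sum to 4 (valence 4) → 0 H
  atom 13: C, bond orders sum to 4 (valence 4) → 0 H
  atom 14: O, bond orders sum to 2 (valence 2) → 0 H
  atom 15: O, bond orders sum to 2 (valence 2) → 0 H
  atom 16: C, bond orders sum to 1 (valence 4) → 3 H
Totals → C:10, H:11, N:1, O:5.
In Hill order: C10H11NO5.

C10H11NO5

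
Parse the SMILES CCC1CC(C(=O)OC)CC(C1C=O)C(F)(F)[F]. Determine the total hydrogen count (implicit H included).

17

Walk through each heavy atom and fill implicit hydrogens from standard valence (C 4, N 3, O 2, S 2, halogen 1):
  atom 1: C, bond orders sum to 1 (valence 4) → 3 H
  atom 2: C, bond orders sum to 2 (valence 4) → 2 H
  atom 3: C, bond orders sum to 3 (valence 4) → 1 H
  atom 4: C, bond orders sum to 2 (valence 4) → 2 H
  atom 5: C, bond orders sum to 3 (valence 4) → 1 H
  atom 6: C, bond orders sum to 4 (valence 4) → 0 H
  atom 7: O, bond orders sum to 2 (valence 2) → 0 H
  atom 8: O, bond orders sum to 2 (valence 2) → 0 H
  atom 9: C, bond orders sum to 1 (valence 4) → 3 H
  atom 10: C, bond orders sum to 2 (valence 4) → 2 H
  atom 11: C, bond orders sum to 3 (valence 4) → 1 H
  atom 12: C, bond orders sum to 3 (valence 4) → 1 H
  atom 13: C, bond orders sum to 3 (valence 4) → 1 H
  atom 14: O, bond orders sum to 2 (valence 2) → 0 H
  atom 15: C, bond orders sum to 4 (valence 4) → 0 H
  atom 16: F (halogen, monovalent) → 0 H
  atom 17: F (halogen, monovalent) → 0 H
  atom 18: F with explicit H count 0
Total hydrogens: 17.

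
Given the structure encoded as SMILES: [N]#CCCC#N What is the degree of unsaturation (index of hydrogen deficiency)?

4

Degree of unsaturation = (number of rings) + (number of π bonds).
Ring closures in the SMILES: 0.
π bonds: 2 triple bonds (each 2 DoU) → 4 DoU from unsaturation.
Total DoU = 0 + 4 = 4.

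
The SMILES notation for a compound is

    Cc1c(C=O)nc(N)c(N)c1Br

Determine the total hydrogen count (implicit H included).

8

Walk through each heavy atom and fill implicit hydrogens from standard valence (C 4, N 3, O 2, S 2, halogen 1); for lowercase aromatic atoms, an aromatic c carries 1 H when it has two neighbours and 0 H with three, and aromatic n carries 0 H:
  atom 1: C, bond orders sum to 1 (valence 4) → 3 H
  atom 2: aromatic c, 3 neighbours → 0 H
  atom 3: aromatic c, 3 neighbours → 0 H
  atom 4: C, bond orders sum to 3 (valence 4) → 1 H
  atom 5: O, bond orders sum to 2 (valence 2) → 0 H
  atom 6: aromatic n, 2 neighbours → 0 H
  atom 7: aromatic c, 3 neighbours → 0 H
  atom 8: N, bond orders sum to 1 (valence 3) → 2 H
  atom 9: aromatic c, 3 neighbours → 0 H
  atom 10: N, bond orders sum to 1 (valence 3) → 2 H
  atom 11: aromatic c, 3 neighbours → 0 H
  atom 12: Br (halogen, monovalent) → 0 H
Total hydrogens: 8.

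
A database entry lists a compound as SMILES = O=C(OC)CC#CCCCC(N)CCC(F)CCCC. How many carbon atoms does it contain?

Count every carbon token in the SMILES (each C, including those in ring-closure positions and inside branches).
Carbon count: 16.

16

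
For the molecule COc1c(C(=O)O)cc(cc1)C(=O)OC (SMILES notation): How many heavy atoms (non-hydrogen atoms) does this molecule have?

Every atom symbol written in the SMILES (organic subset) is one heavy atom; implicit H are not written.
Heavy atoms by element → C:10, O:5.
Total: 15.

15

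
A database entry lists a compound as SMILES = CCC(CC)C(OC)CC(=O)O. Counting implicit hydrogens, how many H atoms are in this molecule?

18

Walk through each heavy atom and fill implicit hydrogens from standard valence (C 4, N 3, O 2, S 2, halogen 1):
  atom 1: C, bond orders sum to 1 (valence 4) → 3 H
  atom 2: C, bond orders sum to 2 (valence 4) → 2 H
  atom 3: C, bond orders sum to 3 (valence 4) → 1 H
  atom 4: C, bond orders sum to 2 (valence 4) → 2 H
  atom 5: C, bond orders sum to 1 (valence 4) → 3 H
  atom 6: C, bond orders sum to 3 (valence 4) → 1 H
  atom 7: O, bond orders sum to 2 (valence 2) → 0 H
  atom 8: C, bond orders sum to 1 (valence 4) → 3 H
  atom 9: C, bond orders sum to 2 (valence 4) → 2 H
  atom 10: C, bond orders sum to 4 (valence 4) → 0 H
  atom 11: O, bond orders sum to 2 (valence 2) → 0 H
  atom 12: O, bond orders sum to 1 (valence 2) → 1 H
Total hydrogens: 18.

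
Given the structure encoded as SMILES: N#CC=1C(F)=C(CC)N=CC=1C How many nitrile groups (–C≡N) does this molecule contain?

The nitrile motif appears at heavy-atom position 2 in the SMILES.
Nitrile count: 1.

1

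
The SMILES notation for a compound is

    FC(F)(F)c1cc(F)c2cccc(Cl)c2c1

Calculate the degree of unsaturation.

7

Molecular formula: C11H5ClF4.
DoU = (2C + 2 + N − H − X) / 2, where X is the halogen count and O/S are ignored.
    = (2·11 + 2 + 0 − 5 − 5) / 2 = 14 / 2 = 7.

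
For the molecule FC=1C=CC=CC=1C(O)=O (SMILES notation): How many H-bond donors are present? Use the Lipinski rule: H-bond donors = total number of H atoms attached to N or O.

Donors: find every N or O and count the H atoms it carries.
  atom 9 (O): bond orders sum to 1 → 1 H
  atom 10 (O): bond orders sum to 2 → 0 H
Lipinski HBD = 1.

1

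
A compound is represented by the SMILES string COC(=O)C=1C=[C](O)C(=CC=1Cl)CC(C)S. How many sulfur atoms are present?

1

Scan the SMILES for S atoms (remember two-letter symbols like Cl and Br are single atoms).
Sulfur count: 1.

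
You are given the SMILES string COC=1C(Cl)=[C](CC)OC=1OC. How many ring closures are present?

1

In SMILES, each pair of matching ring-closure digits denotes one ring-closing bond; the number of such bonds equals the number of independent rings.
Ring-closure bonds here: 1.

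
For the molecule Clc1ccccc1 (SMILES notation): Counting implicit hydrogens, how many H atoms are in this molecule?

Walk through each heavy atom and fill implicit hydrogens from standard valence (C 4, N 3, O 2, S 2, halogen 1); for lowercase aromatic atoms, an aromatic c carries 1 H when it has two neighbours and 0 H with three, and aromatic n carries 0 H:
  atom 1: Cl (halogen, monovalent) → 0 H
  atom 2: aromatic c, 3 neighbours → 0 H
  atom 3: aromatic c, 2 neighbours → 1 H
  atom 4: aromatic c, 2 neighbours → 1 H
  atom 5: aromatic c, 2 neighbours → 1 H
  atom 6: aromatic c, 2 neighbours → 1 H
  atom 7: aromatic c, 2 neighbours → 1 H
Total hydrogens: 5.

5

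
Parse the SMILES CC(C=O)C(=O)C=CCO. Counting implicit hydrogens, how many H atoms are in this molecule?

Walk through each heavy atom and fill implicit hydrogens from standard valence (C 4, N 3, O 2, S 2, halogen 1):
  atom 1: C, bond orders sum to 1 (valence 4) → 3 H
  atom 2: C, bond orders sum to 3 (valence 4) → 1 H
  atom 3: C, bond orders sum to 3 (valence 4) → 1 H
  atom 4: O, bond orders sum to 2 (valence 2) → 0 H
  atom 5: C, bond orders sum to 4 (valence 4) → 0 H
  atom 6: O, bond orders sum to 2 (valence 2) → 0 H
  atom 7: C, bond orders sum to 3 (valence 4) → 1 H
  atom 8: C, bond orders sum to 3 (valence 4) → 1 H
  atom 9: C, bond orders sum to 2 (valence 4) → 2 H
  atom 10: O, bond orders sum to 1 (valence 2) → 1 H
Total hydrogens: 10.

10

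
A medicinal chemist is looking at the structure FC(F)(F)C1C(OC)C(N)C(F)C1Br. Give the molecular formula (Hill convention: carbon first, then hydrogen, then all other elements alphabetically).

Walk through each heavy atom and fill implicit hydrogens from standard valence (C 4, N 3, O 2, S 2, halogen 1):
  atom 1: F (halogen, monovalent) → 0 H
  atom 2: C, bond orders sum to 4 (valence 4) → 0 H
  atom 3: F (halogen, monovalent) → 0 H
  atom 4: F (halogen, monovalent) → 0 H
  atom 5: C, bond orders sum to 3 (valence 4) → 1 H
  atom 6: C, bond orders sum to 3 (valence 4) → 1 H
  atom 7: O, bond orders sum to 2 (valence 2) → 0 H
  atom 8: C, bond orders sum to 1 (valence 4) → 3 H
  atom 9: C, bond orders sum to 3 (valence 4) → 1 H
  atom 10: N, bond orders sum to 1 (valence 3) → 2 H
  atom 11: C, bond orders sum to 3 (valence 4) → 1 H
  atom 12: F (halogen, monovalent) → 0 H
  atom 13: C, bond orders sum to 3 (valence 4) → 1 H
  atom 14: Br (halogen, monovalent) → 0 H
Totals → C:7, H:10, Br:1, F:4, N:1, O:1.
In Hill order: C7H10BrF4NO.

C7H10BrF4NO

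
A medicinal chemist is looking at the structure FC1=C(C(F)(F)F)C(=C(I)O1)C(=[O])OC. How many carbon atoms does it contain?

Count every carbon token in the SMILES (each C, including those in ring-closure positions and inside branches).
Carbon count: 7.

7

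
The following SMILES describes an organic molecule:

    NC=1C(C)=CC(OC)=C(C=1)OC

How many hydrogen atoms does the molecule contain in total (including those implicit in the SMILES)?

Walk through each heavy atom and fill implicit hydrogens from standard valence (C 4, N 3, O 2, S 2, halogen 1):
  atom 1: N, bond orders sum to 1 (valence 3) → 2 H
  atom 2: C, bond orders sum to 4 (valence 4) → 0 H
  atom 3: C, bond orders sum to 4 (valence 4) → 0 H
  atom 4: C, bond orders sum to 1 (valence 4) → 3 H
  atom 5: C, bond orders sum to 3 (valence 4) → 1 H
  atom 6: C, bond orders sum to 4 (valence 4) → 0 H
  atom 7: O, bond orders sum to 2 (valence 2) → 0 H
  atom 8: C, bond orders sum to 1 (valence 4) → 3 H
  atom 9: C, bond orders sum to 4 (valence 4) → 0 H
  atom 10: C, bond orders sum to 3 (valence 4) → 1 H
  atom 11: O, bond orders sum to 2 (valence 2) → 0 H
  atom 12: C, bond orders sum to 1 (valence 4) → 3 H
Total hydrogens: 13.

13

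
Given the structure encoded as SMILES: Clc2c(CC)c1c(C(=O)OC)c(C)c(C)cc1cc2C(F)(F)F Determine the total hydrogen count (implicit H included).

16

Walk through each heavy atom and fill implicit hydrogens from standard valence (C 4, N 3, O 2, S 2, halogen 1); for lowercase aromatic atoms, an aromatic c carries 1 H when it has two neighbours and 0 H with three, and aromatic n carries 0 H:
  atom 1: Cl (halogen, monovalent) → 0 H
  atom 2: aromatic c, 3 neighbours → 0 H
  atom 3: aromatic c, 3 neighbours → 0 H
  atom 4: C, bond orders sum to 2 (valence 4) → 2 H
  atom 5: C, bond orders sum to 1 (valence 4) → 3 H
  atom 6: aromatic c, 3 neighbours → 0 H
  atom 7: aromatic c, 3 neighbours → 0 H
  atom 8: C, bond orders sum to 4 (valence 4) → 0 H
  atom 9: O, bond orders sum to 2 (valence 2) → 0 H
  atom 10: O, bond orders sum to 2 (valence 2) → 0 H
  atom 11: C, bond orders sum to 1 (valence 4) → 3 H
  atom 12: aromatic c, 3 neighbours → 0 H
  atom 13: C, bond orders sum to 1 (valence 4) → 3 H
  atom 14: aromatic c, 3 neighbours → 0 H
  atom 15: C, bond orders sum to 1 (valence 4) → 3 H
  atom 16: aromatic c, 2 neighbours → 1 H
  atom 17: aromatic c, 3 neighbours → 0 H
  atom 18: aromatic c, 2 neighbours → 1 H
  atom 19: aromatic c, 3 neighbours → 0 H
  atom 20: C, bond orders sum to 4 (valence 4) → 0 H
  atom 21: F (halogen, monovalent) → 0 H
  atom 22: F (halogen, monovalent) → 0 H
  atom 23: F (halogen, monovalent) → 0 H
Total hydrogens: 16.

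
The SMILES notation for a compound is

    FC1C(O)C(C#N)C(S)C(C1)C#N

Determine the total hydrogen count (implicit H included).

9

Walk through each heavy atom and fill implicit hydrogens from standard valence (C 4, N 3, O 2, S 2, halogen 1):
  atom 1: F (halogen, monovalent) → 0 H
  atom 2: C, bond orders sum to 3 (valence 4) → 1 H
  atom 3: C, bond orders sum to 3 (valence 4) → 1 H
  atom 4: O, bond orders sum to 1 (valence 2) → 1 H
  atom 5: C, bond orders sum to 3 (valence 4) → 1 H
  atom 6: C, bond orders sum to 4 (valence 4) → 0 H
  atom 7: N, bond orders sum to 3 (valence 3) → 0 H
  atom 8: C, bond orders sum to 3 (valence 4) → 1 H
  atom 9: S, bond orders sum to 1 (valence 2) → 1 H
  atom 10: C, bond orders sum to 3 (valence 4) → 1 H
  atom 11: C, bond orders sum to 2 (valence 4) → 2 H
  atom 12: C, bond orders sum to 4 (valence 4) → 0 H
  atom 13: N, bond orders sum to 3 (valence 3) → 0 H
Total hydrogens: 9.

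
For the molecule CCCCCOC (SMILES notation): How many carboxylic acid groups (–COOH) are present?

0

Scan the SMILES for the carboxylic acid motif — none present.
Groups that are present: 1 ether.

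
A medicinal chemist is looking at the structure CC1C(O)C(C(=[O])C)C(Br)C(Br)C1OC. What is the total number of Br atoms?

2

Scan the SMILES for Br atoms (remember two-letter symbols like Cl and Br are single atoms).
Bromine count: 2.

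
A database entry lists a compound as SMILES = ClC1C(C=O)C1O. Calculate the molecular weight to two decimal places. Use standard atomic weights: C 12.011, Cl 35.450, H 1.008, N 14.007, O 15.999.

First, the molecular formula is C4H5ClO2 (counting implicit H from valence).
  C: 4 × 12.011 = 48.044
  Cl: 1 × 35.450 = 35.450
  H: 5 × 1.008 = 5.040
  O: 2 × 15.999 = 31.998
Sum: 4×12.011 + 1×35.450 + 5×1.008 + 2×15.999 = 120.532 → 120.53 g/mol.

120.53 g/mol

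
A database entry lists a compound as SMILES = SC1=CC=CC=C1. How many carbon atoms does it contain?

6

Count every carbon token in the SMILES (each C, including those in ring-closure positions and inside branches).
Carbon count: 6.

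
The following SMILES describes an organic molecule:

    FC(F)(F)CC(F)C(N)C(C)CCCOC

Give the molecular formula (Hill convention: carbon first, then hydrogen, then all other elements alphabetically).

C10H19F4NO

Walk through each heavy atom and fill implicit hydrogens from standard valence (C 4, N 3, O 2, S 2, halogen 1):
  atom 1: F (halogen, monovalent) → 0 H
  atom 2: C, bond orders sum to 4 (valence 4) → 0 H
  atom 3: F (halogen, monovalent) → 0 H
  atom 4: F (halogen, monovalent) → 0 H
  atom 5: C, bond orders sum to 2 (valence 4) → 2 H
  atom 6: C, bond orders sum to 3 (valence 4) → 1 H
  atom 7: F (halogen, monovalent) → 0 H
  atom 8: C, bond orders sum to 3 (valence 4) → 1 H
  atom 9: N, bond orders sum to 1 (valence 3) → 2 H
  atom 10: C, bond orders sum to 3 (valence 4) → 1 H
  atom 11: C, bond orders sum to 1 (valence 4) → 3 H
  atom 12: C, bond orders sum to 2 (valence 4) → 2 H
  atom 13: C, bond orders sum to 2 (valence 4) → 2 H
  atom 14: C, bond orders sum to 2 (valence 4) → 2 H
  atom 15: O, bond orders sum to 2 (valence 2) → 0 H
  atom 16: C, bond orders sum to 1 (valence 4) → 3 H
Totals → C:10, H:19, F:4, N:1, O:1.
In Hill order: C10H19F4NO.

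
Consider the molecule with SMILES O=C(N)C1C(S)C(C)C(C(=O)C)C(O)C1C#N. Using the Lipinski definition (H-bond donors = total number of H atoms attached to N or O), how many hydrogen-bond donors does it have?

3

Donors: find every N or O and count the H atoms it carries.
  atom 1 (O): bond orders sum to 2 → 0 H
  atom 3 (N): bond orders sum to 1 → 2 H
  atom 11 (O): bond orders sum to 2 → 0 H
  atom 14 (O): bond orders sum to 1 → 1 H
  atom 17 (N): bond orders sum to 3 → 0 H
Lipinski HBD = 3.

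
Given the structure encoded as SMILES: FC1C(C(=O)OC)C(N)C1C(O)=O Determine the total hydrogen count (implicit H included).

Walk through each heavy atom and fill implicit hydrogens from standard valence (C 4, N 3, O 2, S 2, halogen 1):
  atom 1: F (halogen, monovalent) → 0 H
  atom 2: C, bond orders sum to 3 (valence 4) → 1 H
  atom 3: C, bond orders sum to 3 (valence 4) → 1 H
  atom 4: C, bond orders sum to 4 (valence 4) → 0 H
  atom 5: O, bond orders sum to 2 (valence 2) → 0 H
  atom 6: O, bond orders sum to 2 (valence 2) → 0 H
  atom 7: C, bond orders sum to 1 (valence 4) → 3 H
  atom 8: C, bond orders sum to 3 (valence 4) → 1 H
  atom 9: N, bond orders sum to 1 (valence 3) → 2 H
  atom 10: C, bond orders sum to 3 (valence 4) → 1 H
  atom 11: C, bond orders sum to 4 (valence 4) → 0 H
  atom 12: O, bond orders sum to 1 (valence 2) → 1 H
  atom 13: O, bond orders sum to 2 (valence 2) → 0 H
Total hydrogens: 10.

10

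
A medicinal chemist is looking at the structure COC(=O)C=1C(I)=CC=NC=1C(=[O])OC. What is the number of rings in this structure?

In SMILES, each pair of matching ring-closure digits denotes one ring-closing bond; the number of such bonds equals the number of independent rings.
Ring-closure bonds here: 1.

1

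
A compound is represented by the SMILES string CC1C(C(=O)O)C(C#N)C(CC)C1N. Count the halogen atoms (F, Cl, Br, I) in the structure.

0

Scan the SMILES for the halogen motif — none present.
Groups that are present: 1 carboxylic acid, 1 nitrile, 1 primary amine.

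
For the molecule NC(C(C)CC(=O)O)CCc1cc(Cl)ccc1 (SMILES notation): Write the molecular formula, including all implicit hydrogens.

Walk through each heavy atom and fill implicit hydrogens from standard valence (C 4, N 3, O 2, S 2, halogen 1); for lowercase aromatic atoms, an aromatic c carries 1 H when it has two neighbours and 0 H with three, and aromatic n carries 0 H:
  atom 1: N, bond orders sum to 1 (valence 3) → 2 H
  atom 2: C, bond orders sum to 3 (valence 4) → 1 H
  atom 3: C, bond orders sum to 3 (valence 4) → 1 H
  atom 4: C, bond orders sum to 1 (valence 4) → 3 H
  atom 5: C, bond orders sum to 2 (valence 4) → 2 H
  atom 6: C, bond orders sum to 4 (valence 4) → 0 H
  atom 7: O, bond orders sum to 2 (valence 2) → 0 H
  atom 8: O, bond orders sum to 1 (valence 2) → 1 H
  atom 9: C, bond orders sum to 2 (valence 4) → 2 H
  atom 10: C, bond orders sum to 2 (valence 4) → 2 H
  atom 11: aromatic c, 3 neighbours → 0 H
  atom 12: aromatic c, 2 neighbours → 1 H
  atom 13: aromatic c, 3 neighbours → 0 H
  atom 14: Cl (halogen, monovalent) → 0 H
  atom 15: aromatic c, 2 neighbours → 1 H
  atom 16: aromatic c, 2 neighbours → 1 H
  atom 17: aromatic c, 2 neighbours → 1 H
Totals → C:13, H:18, Cl:1, N:1, O:2.

C13H18ClNO2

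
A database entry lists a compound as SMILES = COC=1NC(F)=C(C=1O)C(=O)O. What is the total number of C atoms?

Count every carbon token in the SMILES (each C, including those in ring-closure positions and inside branches).
Carbon count: 6.

6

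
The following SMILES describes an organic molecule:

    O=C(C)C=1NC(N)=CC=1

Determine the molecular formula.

Walk through each heavy atom and fill implicit hydrogens from standard valence (C 4, N 3, O 2, S 2, halogen 1):
  atom 1: O, bond orders sum to 2 (valence 2) → 0 H
  atom 2: C, bond orders sum to 4 (valence 4) → 0 H
  atom 3: C, bond orders sum to 1 (valence 4) → 3 H
  atom 4: C, bond orders sum to 4 (valence 4) → 0 H
  atom 5: N, bond orders sum to 2 (valence 3) → 1 H
  atom 6: C, bond orders sum to 4 (valence 4) → 0 H
  atom 7: N, bond orders sum to 1 (valence 3) → 2 H
  atom 8: C, bond orders sum to 3 (valence 4) → 1 H
  atom 9: C, bond orders sum to 3 (valence 4) → 1 H
Totals → C:6, H:8, N:2, O:1.

C6H8N2O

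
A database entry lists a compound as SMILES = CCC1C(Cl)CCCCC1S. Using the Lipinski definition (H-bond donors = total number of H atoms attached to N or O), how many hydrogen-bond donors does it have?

Donors: find every N or O and count the H atoms it carries.
  (no N or O atoms present)
Lipinski HBD = 0.

0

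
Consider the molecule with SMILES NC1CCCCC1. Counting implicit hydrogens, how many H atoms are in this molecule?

Walk through each heavy atom and fill implicit hydrogens from standard valence (C 4, N 3, O 2, S 2, halogen 1):
  atom 1: N, bond orders sum to 1 (valence 3) → 2 H
  atom 2: C, bond orders sum to 3 (valence 4) → 1 H
  atom 3: C, bond orders sum to 2 (valence 4) → 2 H
  atom 4: C, bond orders sum to 2 (valence 4) → 2 H
  atom 5: C, bond orders sum to 2 (valence 4) → 2 H
  atom 6: C, bond orders sum to 2 (valence 4) → 2 H
  atom 7: C, bond orders sum to 2 (valence 4) → 2 H
Total hydrogens: 13.

13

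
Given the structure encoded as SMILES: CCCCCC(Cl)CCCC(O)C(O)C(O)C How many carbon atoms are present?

Count every carbon token in the SMILES (each C, including those in ring-closure positions and inside branches).
Carbon count: 13.

13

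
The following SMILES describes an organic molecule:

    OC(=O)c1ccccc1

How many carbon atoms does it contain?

7

Count every carbon token in the SMILES (each C, including those in ring-closure positions and inside branches).
Carbon count: 7.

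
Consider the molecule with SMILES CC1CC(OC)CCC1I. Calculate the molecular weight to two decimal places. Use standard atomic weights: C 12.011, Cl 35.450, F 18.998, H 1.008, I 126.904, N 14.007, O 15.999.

254.11 g/mol

First, the molecular formula is C8H15IO (counting implicit H from valence).
  C: 8 × 12.011 = 96.088
  H: 15 × 1.008 = 15.120
  I: 1 × 126.904 = 126.904
  O: 1 × 15.999 = 15.999
Sum: 8×12.011 + 15×1.008 + 1×126.904 + 1×15.999 = 254.111 → 254.11 g/mol.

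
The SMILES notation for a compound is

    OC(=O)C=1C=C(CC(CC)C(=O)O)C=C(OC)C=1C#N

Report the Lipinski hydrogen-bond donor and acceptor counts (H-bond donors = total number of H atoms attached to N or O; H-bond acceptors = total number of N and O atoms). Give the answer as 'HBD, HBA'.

2, 6

Donors: find every N or O and count the H atoms it carries.
  atom 1 (O): bond orders sum to 1 → 1 H
  atom 3 (O): bond orders sum to 2 → 0 H
  atom 12 (O): bond orders sum to 2 → 0 H
  atom 13 (O): bond orders sum to 1 → 1 H
  atom 16 (O): bond orders sum to 2 → 0 H
  atom 20 (N): bond orders sum to 3 → 0 H
Lipinski HBD = 2.
Acceptors: N atoms = 1, O atoms = 5 → HBA = 6.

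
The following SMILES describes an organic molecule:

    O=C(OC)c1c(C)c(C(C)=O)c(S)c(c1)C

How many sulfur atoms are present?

Scan the SMILES for S atoms (remember two-letter symbols like Cl and Br are single atoms).
Sulfur count: 1.

1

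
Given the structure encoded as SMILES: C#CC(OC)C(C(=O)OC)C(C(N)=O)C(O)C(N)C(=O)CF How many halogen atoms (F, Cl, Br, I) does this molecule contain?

Halogen atoms appear at heavy-atom position 22 (1×F).
Other groups present: 1 alkyne, 1 amide, 1 ester, 1 ether, 1 hydroxyl, 1 ketone, 1 primary amine.
Halogen count: 1.

1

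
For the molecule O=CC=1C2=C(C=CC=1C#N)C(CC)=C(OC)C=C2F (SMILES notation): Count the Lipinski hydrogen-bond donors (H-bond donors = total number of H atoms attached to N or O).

0

Donors: find every N or O and count the H atoms it carries.
  atom 1 (O): bond orders sum to 2 → 0 H
  atom 10 (N): bond orders sum to 3 → 0 H
  atom 15 (O): bond orders sum to 2 → 0 H
Lipinski HBD = 0.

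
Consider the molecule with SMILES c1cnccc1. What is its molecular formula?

C5H5N

Walk through each heavy atom and fill implicit hydrogens from standard valence (C 4, N 3, O 2, S 2, halogen 1); for lowercase aromatic atoms, an aromatic c carries 1 H when it has two neighbours and 0 H with three, and aromatic n carries 0 H:
  atom 1: aromatic c, 2 neighbours → 1 H
  atom 2: aromatic c, 2 neighbours → 1 H
  atom 3: aromatic n, 2 neighbours → 0 H
  atom 4: aromatic c, 2 neighbours → 1 H
  atom 5: aromatic c, 2 neighbours → 1 H
  atom 6: aromatic c, 2 neighbours → 1 H
Totals → C:5, H:5, N:1.
In Hill order: C5H5N.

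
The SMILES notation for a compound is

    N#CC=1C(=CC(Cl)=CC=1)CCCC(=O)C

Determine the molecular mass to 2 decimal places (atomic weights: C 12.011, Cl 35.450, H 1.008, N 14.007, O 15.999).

First, the molecular formula is C12H12ClNO (counting implicit H from valence).
  C: 12 × 12.011 = 144.132
  Cl: 1 × 35.450 = 35.450
  H: 12 × 1.008 = 12.096
  N: 1 × 14.007 = 14.007
  O: 1 × 15.999 = 15.999
Sum: 12×12.011 + 1×35.450 + 12×1.008 + 1×14.007 + 1×15.999 = 221.684 → 221.68 g/mol.

221.68 g/mol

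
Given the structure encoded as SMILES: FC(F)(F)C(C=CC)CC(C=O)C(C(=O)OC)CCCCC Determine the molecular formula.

C16H25F3O3

Walk through each heavy atom and fill implicit hydrogens from standard valence (C 4, N 3, O 2, S 2, halogen 1):
  atom 1: F (halogen, monovalent) → 0 H
  atom 2: C, bond orders sum to 4 (valence 4) → 0 H
  atom 3: F (halogen, monovalent) → 0 H
  atom 4: F (halogen, monovalent) → 0 H
  atom 5: C, bond orders sum to 3 (valence 4) → 1 H
  atom 6: C, bond orders sum to 3 (valence 4) → 1 H
  atom 7: C, bond orders sum to 3 (valence 4) → 1 H
  atom 8: C, bond orders sum to 1 (valence 4) → 3 H
  atom 9: C, bond orders sum to 2 (valence 4) → 2 H
  atom 10: C, bond orders sum to 3 (valence 4) → 1 H
  atom 11: C, bond orders sum to 3 (valence 4) → 1 H
  atom 12: O, bond orders sum to 2 (valence 2) → 0 H
  atom 13: C, bond orders sum to 3 (valence 4) → 1 H
  atom 14: C, bond orders sum to 4 (valence 4) → 0 H
  atom 15: O, bond orders sum to 2 (valence 2) → 0 H
  atom 16: O, bond orders sum to 2 (valence 2) → 0 H
  atom 17: C, bond orders sum to 1 (valence 4) → 3 H
  atom 18: C, bond orders sum to 2 (valence 4) → 2 H
  atom 19: C, bond orders sum to 2 (valence 4) → 2 H
  atom 20: C, bond orders sum to 2 (valence 4) → 2 H
  atom 21: C, bond orders sum to 2 (valence 4) → 2 H
  atom 22: C, bond orders sum to 1 (valence 4) → 3 H
Totals → C:16, H:25, F:3, O:3.
In Hill order: C16H25F3O3.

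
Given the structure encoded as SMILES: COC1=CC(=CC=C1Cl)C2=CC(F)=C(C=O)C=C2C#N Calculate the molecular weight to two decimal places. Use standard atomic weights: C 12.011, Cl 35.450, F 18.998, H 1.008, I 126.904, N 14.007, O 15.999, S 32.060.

First, the molecular formula is C15H9ClFNO2 (counting implicit H from valence).
  C: 15 × 12.011 = 180.165
  Cl: 1 × 35.450 = 35.450
  F: 1 × 18.998 = 18.998
  H: 9 × 1.008 = 9.072
  N: 1 × 14.007 = 14.007
  O: 2 × 15.999 = 31.998
Sum: 15×12.011 + 1×35.450 + 1×18.998 + 9×1.008 + 1×14.007 + 2×15.999 = 289.690 → 289.69 g/mol.

289.69 g/mol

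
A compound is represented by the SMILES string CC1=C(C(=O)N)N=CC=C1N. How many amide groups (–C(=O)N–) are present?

The amide motif appears at heavy-atom position 4 in the SMILES.
Other groups present: 1 primary amine.
Amide count: 1.

1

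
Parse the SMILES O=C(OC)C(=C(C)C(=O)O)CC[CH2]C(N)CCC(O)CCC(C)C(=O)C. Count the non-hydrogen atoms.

Every atom symbol written in the SMILES (organic subset) is one heavy atom; implicit H are not written.
Heavy atoms by element → C:19, N:1, O:6.
Total: 26.

26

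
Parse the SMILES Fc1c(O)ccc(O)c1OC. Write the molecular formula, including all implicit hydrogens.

C7H7FO3

Walk through each heavy atom and fill implicit hydrogens from standard valence (C 4, N 3, O 2, S 2, halogen 1); for lowercase aromatic atoms, an aromatic c carries 1 H when it has two neighbours and 0 H with three, and aromatic n carries 0 H:
  atom 1: F (halogen, monovalent) → 0 H
  atom 2: aromatic c, 3 neighbours → 0 H
  atom 3: aromatic c, 3 neighbours → 0 H
  atom 4: O, bond orders sum to 1 (valence 2) → 1 H
  atom 5: aromatic c, 2 neighbours → 1 H
  atom 6: aromatic c, 2 neighbours → 1 H
  atom 7: aromatic c, 3 neighbours → 0 H
  atom 8: O, bond orders sum to 1 (valence 2) → 1 H
  atom 9: aromatic c, 3 neighbours → 0 H
  atom 10: O, bond orders sum to 2 (valence 2) → 0 H
  atom 11: C, bond orders sum to 1 (valence 4) → 3 H
Totals → C:7, H:7, F:1, O:3.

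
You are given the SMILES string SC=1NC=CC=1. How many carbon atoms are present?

Count every carbon token in the SMILES (each C, including those in ring-closure positions and inside branches).
Carbon count: 4.

4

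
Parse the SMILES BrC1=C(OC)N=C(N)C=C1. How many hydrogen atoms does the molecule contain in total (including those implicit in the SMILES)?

7

Walk through each heavy atom and fill implicit hydrogens from standard valence (C 4, N 3, O 2, S 2, halogen 1):
  atom 1: Br (halogen, monovalent) → 0 H
  atom 2: C, bond orders sum to 4 (valence 4) → 0 H
  atom 3: C, bond orders sum to 4 (valence 4) → 0 H
  atom 4: O, bond orders sum to 2 (valence 2) → 0 H
  atom 5: C, bond orders sum to 1 (valence 4) → 3 H
  atom 6: N, bond orders sum to 3 (valence 3) → 0 H
  atom 7: C, bond orders sum to 4 (valence 4) → 0 H
  atom 8: N, bond orders sum to 1 (valence 3) → 2 H
  atom 9: C, bond orders sum to 3 (valence 4) → 1 H
  atom 10: C, bond orders sum to 3 (valence 4) → 1 H
Total hydrogens: 7.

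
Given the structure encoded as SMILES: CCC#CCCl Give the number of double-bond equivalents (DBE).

Molecular formula: C5H7Cl.
DoU = (2C + 2 + N − H − X) / 2, where X is the halogen count and O/S are ignored.
    = (2·5 + 2 + 0 − 7 − 1) / 2 = 4 / 2 = 2.

2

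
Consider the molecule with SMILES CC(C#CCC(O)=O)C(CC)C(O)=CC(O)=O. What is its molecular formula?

C12H16O5

Walk through each heavy atom and fill implicit hydrogens from standard valence (C 4, N 3, O 2, S 2, halogen 1):
  atom 1: C, bond orders sum to 1 (valence 4) → 3 H
  atom 2: C, bond orders sum to 3 (valence 4) → 1 H
  atom 3: C, bond orders sum to 4 (valence 4) → 0 H
  atom 4: C, bond orders sum to 4 (valence 4) → 0 H
  atom 5: C, bond orders sum to 2 (valence 4) → 2 H
  atom 6: C, bond orders sum to 4 (valence 4) → 0 H
  atom 7: O, bond orders sum to 1 (valence 2) → 1 H
  atom 8: O, bond orders sum to 2 (valence 2) → 0 H
  atom 9: C, bond orders sum to 3 (valence 4) → 1 H
  atom 10: C, bond orders sum to 2 (valence 4) → 2 H
  atom 11: C, bond orders sum to 1 (valence 4) → 3 H
  atom 12: C, bond orders sum to 4 (valence 4) → 0 H
  atom 13: O, bond orders sum to 1 (valence 2) → 1 H
  atom 14: C, bond orders sum to 3 (valence 4) → 1 H
  atom 15: C, bond orders sum to 4 (valence 4) → 0 H
  atom 16: O, bond orders sum to 1 (valence 2) → 1 H
  atom 17: O, bond orders sum to 2 (valence 2) → 0 H
Totals → C:12, H:16, O:5.
In Hill order: C12H16O5.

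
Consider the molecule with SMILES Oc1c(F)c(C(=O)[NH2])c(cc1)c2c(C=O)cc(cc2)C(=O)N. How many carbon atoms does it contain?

15

Count every carbon token in the SMILES (each C, including those in ring-closure positions and inside branches).
Carbon count: 15.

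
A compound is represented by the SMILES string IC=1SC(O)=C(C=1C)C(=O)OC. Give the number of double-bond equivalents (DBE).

Degree of unsaturation = (number of rings) + (number of π bonds).
Ring closures in the SMILES: 1.
π bonds: 3 double bonds (each 1 DoU) → 3 DoU from unsaturation.
Total DoU = 1 + 3 = 4.

4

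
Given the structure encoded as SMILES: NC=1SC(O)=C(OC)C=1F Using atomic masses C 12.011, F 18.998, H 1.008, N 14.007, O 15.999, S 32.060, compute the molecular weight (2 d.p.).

163.17 g/mol

First, the molecular formula is C5H6FNO2S (counting implicit H from valence).
  C: 5 × 12.011 = 60.055
  F: 1 × 18.998 = 18.998
  H: 6 × 1.008 = 6.048
  N: 1 × 14.007 = 14.007
  O: 2 × 15.999 = 31.998
  S: 1 × 32.060 = 32.060
Sum: 5×12.011 + 1×18.998 + 6×1.008 + 1×14.007 + 2×15.999 + 1×32.060 = 163.166 → 163.17 g/mol.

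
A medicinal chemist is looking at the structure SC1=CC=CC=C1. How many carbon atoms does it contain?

6

Count every carbon token in the SMILES (each C, including those in ring-closure positions and inside branches).
Carbon count: 6.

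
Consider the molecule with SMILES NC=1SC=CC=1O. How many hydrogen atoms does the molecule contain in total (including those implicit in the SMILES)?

5

Walk through each heavy atom and fill implicit hydrogens from standard valence (C 4, N 3, O 2, S 2, halogen 1):
  atom 1: N, bond orders sum to 1 (valence 3) → 2 H
  atom 2: C, bond orders sum to 4 (valence 4) → 0 H
  atom 3: S, bond orders sum to 2 (valence 2) → 0 H
  atom 4: C, bond orders sum to 3 (valence 4) → 1 H
  atom 5: C, bond orders sum to 3 (valence 4) → 1 H
  atom 6: C, bond orders sum to 4 (valence 4) → 0 H
  atom 7: O, bond orders sum to 1 (valence 2) → 1 H
Total hydrogens: 5.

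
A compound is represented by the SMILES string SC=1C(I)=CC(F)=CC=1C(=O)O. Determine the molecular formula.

Walk through each heavy atom and fill implicit hydrogens from standard valence (C 4, N 3, O 2, S 2, halogen 1):
  atom 1: S, bond orders sum to 1 (valence 2) → 1 H
  atom 2: C, bond orders sum to 4 (valence 4) → 0 H
  atom 3: C, bond orders sum to 4 (valence 4) → 0 H
  atom 4: I (halogen, monovalent) → 0 H
  atom 5: C, bond orders sum to 3 (valence 4) → 1 H
  atom 6: C, bond orders sum to 4 (valence 4) → 0 H
  atom 7: F (halogen, monovalent) → 0 H
  atom 8: C, bond orders sum to 3 (valence 4) → 1 H
  atom 9: C, bond orders sum to 4 (valence 4) → 0 H
  atom 10: C, bond orders sum to 4 (valence 4) → 0 H
  atom 11: O, bond orders sum to 2 (valence 2) → 0 H
  atom 12: O, bond orders sum to 1 (valence 2) → 1 H
Totals → C:7, H:4, F:1, I:1, O:2, S:1.
In Hill order: C7H4FIO2S.

C7H4FIO2S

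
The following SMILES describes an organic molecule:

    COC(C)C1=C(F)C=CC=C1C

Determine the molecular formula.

Walk through each heavy atom and fill implicit hydrogens from standard valence (C 4, N 3, O 2, S 2, halogen 1):
  atom 1: C, bond orders sum to 1 (valence 4) → 3 H
  atom 2: O, bond orders sum to 2 (valence 2) → 0 H
  atom 3: C, bond orders sum to 3 (valence 4) → 1 H
  atom 4: C, bond orders sum to 1 (valence 4) → 3 H
  atom 5: C, bond orders sum to 4 (valence 4) → 0 H
  atom 6: C, bond orders sum to 4 (valence 4) → 0 H
  atom 7: F (halogen, monovalent) → 0 H
  atom 8: C, bond orders sum to 3 (valence 4) → 1 H
  atom 9: C, bond orders sum to 3 (valence 4) → 1 H
  atom 10: C, bond orders sum to 3 (valence 4) → 1 H
  atom 11: C, bond orders sum to 4 (valence 4) → 0 H
  atom 12: C, bond orders sum to 1 (valence 4) → 3 H
Totals → C:10, H:13, F:1, O:1.
In Hill order: C10H13FO.

C10H13FO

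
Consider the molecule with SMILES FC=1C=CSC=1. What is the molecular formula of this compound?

C4H3FS

Walk through each heavy atom and fill implicit hydrogens from standard valence (C 4, N 3, O 2, S 2, halogen 1):
  atom 1: F (halogen, monovalent) → 0 H
  atom 2: C, bond orders sum to 4 (valence 4) → 0 H
  atom 3: C, bond orders sum to 3 (valence 4) → 1 H
  atom 4: C, bond orders sum to 3 (valence 4) → 1 H
  atom 5: S, bond orders sum to 2 (valence 2) → 0 H
  atom 6: C, bond orders sum to 3 (valence 4) → 1 H
Totals → C:4, H:3, F:1, S:1.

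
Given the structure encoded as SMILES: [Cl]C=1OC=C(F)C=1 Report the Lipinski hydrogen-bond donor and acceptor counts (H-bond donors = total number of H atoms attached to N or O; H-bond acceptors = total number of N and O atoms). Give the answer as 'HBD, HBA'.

0, 1

Donors: find every N or O and count the H atoms it carries.
  atom 3 (O): bond orders sum to 2 → 0 H
Lipinski HBD = 0.
Acceptors: N atoms = 0, O atoms = 1 → HBA = 1.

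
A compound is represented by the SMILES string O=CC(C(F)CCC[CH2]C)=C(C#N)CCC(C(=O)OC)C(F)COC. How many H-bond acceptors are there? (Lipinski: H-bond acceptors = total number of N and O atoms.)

N atoms: 1; O atoms: 4.
Lipinski HBA = 1 + 4 = 5.

5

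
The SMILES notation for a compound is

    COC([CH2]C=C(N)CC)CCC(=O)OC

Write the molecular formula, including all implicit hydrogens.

C11H21NO3

Walk through each heavy atom and fill implicit hydrogens from standard valence (C 4, N 3, O 2, S 2, halogen 1):
  atom 1: C, bond orders sum to 1 (valence 4) → 3 H
  atom 2: O, bond orders sum to 2 (valence 2) → 0 H
  atom 3: C, bond orders sum to 3 (valence 4) → 1 H
  atom 4: C with explicit H count 2
  atom 5: C, bond orders sum to 3 (valence 4) → 1 H
  atom 6: C, bond orders sum to 4 (valence 4) → 0 H
  atom 7: N, bond orders sum to 1 (valence 3) → 2 H
  atom 8: C, bond orders sum to 2 (valence 4) → 2 H
  atom 9: C, bond orders sum to 1 (valence 4) → 3 H
  atom 10: C, bond orders sum to 2 (valence 4) → 2 H
  atom 11: C, bond orders sum to 2 (valence 4) → 2 H
  atom 12: C, bond orders sum to 4 (valence 4) → 0 H
  atom 13: O, bond orders sum to 2 (valence 2) → 0 H
  atom 14: O, bond orders sum to 2 (valence 2) → 0 H
  atom 15: C, bond orders sum to 1 (valence 4) → 3 H
Totals → C:11, H:21, N:1, O:3.
In Hill order: C11H21NO3.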